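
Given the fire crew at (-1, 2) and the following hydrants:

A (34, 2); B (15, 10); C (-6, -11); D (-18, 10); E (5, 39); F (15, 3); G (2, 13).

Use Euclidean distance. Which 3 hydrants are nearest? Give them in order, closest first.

Distances from (-1, 2):
A: √((35)² + (0)²) = √(1225.000 + 0.000) = 35.0
B: √((16)² + (8)²) = √(256.000 + 64.000) = 17.9
C: √((-5)² + (-13)²) = √(25.000 + 169.000) = 13.9
D: √((-17)² + (8)²) = √(289.000 + 64.000) = 18.8
E: √((6)² + (37)²) = √(36.000 + 1369.000) = 37.5
F: √((16)² + (1)²) = √(256.000 + 1.000) = 16.0
G: √((3)² + (11)²) = √(9.000 + 121.000) = 11.4
Sorted: G (11.4) < C (13.9) < F (16.0) < B (17.9) < D (18.8) < …

G, C, F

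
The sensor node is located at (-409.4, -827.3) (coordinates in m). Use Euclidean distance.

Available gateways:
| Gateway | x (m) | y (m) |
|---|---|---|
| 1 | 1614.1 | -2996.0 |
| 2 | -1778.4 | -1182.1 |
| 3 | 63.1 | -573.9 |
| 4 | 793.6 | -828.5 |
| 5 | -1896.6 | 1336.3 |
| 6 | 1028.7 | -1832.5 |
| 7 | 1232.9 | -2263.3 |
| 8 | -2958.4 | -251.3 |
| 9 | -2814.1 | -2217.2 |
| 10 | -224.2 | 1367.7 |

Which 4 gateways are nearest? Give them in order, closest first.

3, 4, 2, 6

Distances from (-409.4, -827.3):
1: √((2023.5)² + (-2168.7)²) = √(4094552.250 + 4703259.690) = 2966.1 m
2: √((-1369.0)² + (-354.8)²) = √(1874161.000 + 125883.040) = 1414.2 m
3: √((472.5)² + (253.4)²) = √(223256.250 + 64211.560) = 536.2 m
4: √((1203.0)² + (-1.2)²) = √(1447209.000 + 1.440) = 1203.0 m
5: √((-1487.2)² + (2163.6)²) = √(2211763.840 + 4681164.960) = 2625.4 m
6: √((1438.1)² + (-1005.2)²) = √(2068131.610 + 1010427.040) = 1754.6 m
7: √((1642.3)² + (-1436.0)²) = √(2697149.290 + 2062096.000) = 2181.6 m
8: √((-2549.0)² + (576.0)²) = √(6497401.000 + 331776.000) = 2613.3 m
9: √((-2404.7)² + (-1389.9)²) = √(5782582.090 + 1931822.010) = 2777.5 m
10: √((185.2)² + (2195.0)²) = √(34299.040 + 4818025.000) = 2202.8 m
Sorted: 3 (536.2 m) < 4 (1203.0 m) < 2 (1414.2 m) < 6 (1754.6 m) < 7 (2181.6 m) < 10 (2202.8 m) < …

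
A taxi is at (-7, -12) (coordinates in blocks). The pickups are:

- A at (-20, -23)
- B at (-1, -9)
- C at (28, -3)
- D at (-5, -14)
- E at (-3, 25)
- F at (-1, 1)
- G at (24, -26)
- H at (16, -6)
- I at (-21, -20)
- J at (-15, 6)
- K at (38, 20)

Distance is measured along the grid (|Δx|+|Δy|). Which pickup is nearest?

Distances from (-7, -12):
A: |-13| + |-11| = 13 + 11 = 24 blocks
B: |6| + |3| = 6 + 3 = 9 blocks
C: |35| + |9| = 35 + 9 = 44 blocks
D: |2| + |-2| = 2 + 2 = 4 blocks
E: |4| + |37| = 4 + 37 = 41 blocks
F: |6| + |13| = 6 + 13 = 19 blocks
G: |31| + |-14| = 31 + 14 = 45 blocks
H: |23| + |6| = 23 + 6 = 29 blocks
I: |-14| + |-8| = 14 + 8 = 22 blocks
J: |-8| + |18| = 8 + 18 = 26 blocks
K: |45| + |32| = 45 + 32 = 77 blocks
Minimum: D at 4 blocks.

D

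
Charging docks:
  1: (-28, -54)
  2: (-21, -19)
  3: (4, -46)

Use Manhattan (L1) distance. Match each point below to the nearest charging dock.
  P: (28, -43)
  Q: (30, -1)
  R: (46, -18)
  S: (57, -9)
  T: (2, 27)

P at (28, -43):
  1: 67
  2: 73
  3: 27
  → nearest: 3 (27)
Q at (30, -1):
  1: 111
  2: 69
  3: 71
  → nearest: 2 (69)
R at (46, -18):
  1: 110
  2: 68
  3: 70
  → nearest: 2 (68)
S at (57, -9):
  1: 130
  2: 88
  3: 90
  → nearest: 2 (88)
T at (2, 27):
  1: 111
  2: 69
  3: 75
  → nearest: 2 (69)

P→3; Q→2; R→2; S→2; T→2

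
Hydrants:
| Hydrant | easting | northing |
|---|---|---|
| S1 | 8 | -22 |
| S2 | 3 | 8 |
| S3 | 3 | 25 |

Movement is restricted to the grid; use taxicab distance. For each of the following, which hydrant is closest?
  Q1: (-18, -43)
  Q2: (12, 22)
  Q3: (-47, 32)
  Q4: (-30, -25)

Q1 at (-18, -43):
  S1: |26| + |21| = 26 + 21 = 47
  S2: |21| + |51| = 21 + 51 = 72
  S3: |21| + |68| = 21 + 68 = 89
  → nearest: S1 (47)
Q2 at (12, 22):
  S1: |-4| + |-44| = 4 + 44 = 48
  S2: |-9| + |-14| = 9 + 14 = 23
  S3: |-9| + |3| = 9 + 3 = 12
  → nearest: S3 (12)
Q3 at (-47, 32):
  S1: |55| + |-54| = 55 + 54 = 109
  S2: |50| + |-24| = 50 + 24 = 74
  S3: |50| + |-7| = 50 + 7 = 57
  → nearest: S3 (57)
Q4 at (-30, -25):
  S1: |38| + |3| = 38 + 3 = 41
  S2: |33| + |33| = 33 + 33 = 66
  S3: |33| + |50| = 33 + 50 = 83
  → nearest: S1 (41)

Q1→S1; Q2→S3; Q3→S3; Q4→S1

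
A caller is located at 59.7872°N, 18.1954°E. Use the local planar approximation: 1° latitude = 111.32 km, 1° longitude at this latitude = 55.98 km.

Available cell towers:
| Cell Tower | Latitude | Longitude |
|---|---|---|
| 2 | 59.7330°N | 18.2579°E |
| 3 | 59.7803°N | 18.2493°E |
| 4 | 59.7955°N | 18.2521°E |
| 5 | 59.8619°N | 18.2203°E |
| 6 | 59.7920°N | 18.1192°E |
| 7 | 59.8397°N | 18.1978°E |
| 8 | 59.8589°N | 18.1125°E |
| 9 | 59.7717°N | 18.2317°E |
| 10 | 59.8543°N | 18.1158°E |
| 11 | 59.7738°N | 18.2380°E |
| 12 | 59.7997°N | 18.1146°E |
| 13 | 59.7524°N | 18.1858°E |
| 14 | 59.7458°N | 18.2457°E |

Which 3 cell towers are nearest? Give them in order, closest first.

Distances from 59.7872°N, 18.1954°E:
2: √((-0.0542·111.32)² + (0.0625·55.98)²) = √(36.403653 + 12.241252) = 6.9746 km
3: √((-0.0069·111.32)² + (0.0539·55.98)²) = √(0.589990 + 9.104232) = 3.1136 km
4: √((0.0083·111.32)² + (0.0567·55.98)²) = √(0.853695 + 10.074695) = 3.3058 km
5: √((0.0747·111.32)² + (0.0249·55.98)²) = √(69.149270 + 1.942963) = 8.4316 km
6: √((0.0048·111.32)² + (-0.0762·55.98)²) = √(0.285515 + 18.195992) = 4.2990 km
7: √((0.0525·111.32)² + (0.0024·55.98)²) = √(34.155842 + 0.018050) = 5.8458 km
8: √((0.0717·111.32)² + (-0.0829·55.98)²) = √(63.706641 + 21.536486) = 9.2327 km
9: √((-0.0155·111.32)² + (0.0363·55.98)²) = √(2.977212 + 4.129325) = 2.6658 km
10: √((0.0671·111.32)² + (-0.0796·55.98)²) = √(55.794506 + 19.856007) = 8.6977 km
11: √((-0.0134·111.32)² + (0.0426·55.98)²) = √(2.225133 + 5.687023) = 2.8129 km
12: √((0.0125·111.32)² + (-0.0808·55.98)²) = √(1.936272 + 20.459193) = 4.7324 km
13: √((-0.0348·111.32)² + (-0.0096·55.98)²) = √(15.007380 + 0.288807) = 3.9110 km
14: √((-0.0414·111.32)² + (0.0503·55.98)²) = √(21.239636 + 7.928696) = 5.4008 km
Sorted: 9 (2.6658 km) < 11 (2.8129 km) < 3 (3.1136 km) < 4 (3.3058 km) < 13 (3.9110 km) < …

9, 11, 3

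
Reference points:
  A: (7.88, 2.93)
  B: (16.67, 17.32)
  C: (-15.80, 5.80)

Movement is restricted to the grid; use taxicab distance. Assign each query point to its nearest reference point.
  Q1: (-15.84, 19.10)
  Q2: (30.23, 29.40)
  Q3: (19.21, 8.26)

Q1 at (-15.84, 19.10):
  A: 39.89
  B: 34.29
  C: 13.34
  → nearest: C (13.34)
Q2 at (30.23, 29.40):
  A: 48.82
  B: 25.64
  C: 69.63
  → nearest: B (25.64)
Q3 at (19.21, 8.26):
  A: 16.66
  B: 11.60
  C: 37.47
  → nearest: B (11.60)

Q1→C; Q2→B; Q3→B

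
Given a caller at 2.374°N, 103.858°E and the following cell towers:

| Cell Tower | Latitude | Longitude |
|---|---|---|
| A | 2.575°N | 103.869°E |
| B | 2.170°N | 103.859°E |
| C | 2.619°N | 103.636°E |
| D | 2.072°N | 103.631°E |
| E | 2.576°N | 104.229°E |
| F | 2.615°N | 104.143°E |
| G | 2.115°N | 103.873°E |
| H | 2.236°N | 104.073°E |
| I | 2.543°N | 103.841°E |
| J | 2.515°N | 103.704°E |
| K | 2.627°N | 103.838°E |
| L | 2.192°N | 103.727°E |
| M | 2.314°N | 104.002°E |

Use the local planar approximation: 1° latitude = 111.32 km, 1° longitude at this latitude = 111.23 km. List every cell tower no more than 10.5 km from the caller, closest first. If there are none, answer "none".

Distances from 2.374°N, 103.858°E:
A: √((0.201·111.32)² + (0.011·111.23)²) = √(500.65495 + 1.49703) = 22.409 km
B: √((-0.204·111.32)² + (0.001·111.23)²) = √(515.71140 + 0.01237) = 22.710 km
C: √((0.245·111.32)² + (-0.222·111.23)²) = √(743.83835 + 609.74721) = 36.791 km
D: √((-0.302·111.32)² + (-0.227·111.23)²) = √(1130.21296 + 637.52261) = 42.044 km
E: √((0.202·111.32)² + (0.371·111.23)²) = √(505.64898 + 1702.90999) = 46.995 km
F: √((0.241·111.32)² + (0.285·111.23)²) = √(719.74802 + 1004.92487) = 41.529 km
G: √((-0.259·111.32)² + (0.015·111.23)²) = √(831.27730 + 2.78373) = 28.880 km
H: √((-0.138·111.32)² + (0.215·111.23)²) = √(235.99596 + 571.90092) = 28.424 km
I: √((0.169·111.32)² + (-0.017·111.23)²) = √(353.93198 + 3.57554) = 18.908 km
J: √((0.141·111.32)² + (-0.154·111.23)²) = √(246.36818 + 293.41703) = 23.233 km
K: √((0.253·111.32)² + (-0.020·111.23)²) = √(793.20864 + 4.94885) = 28.252 km
L: √((-0.182·111.32)² + (-0.131·111.23)²) = √(410.47732 + 212.31783) = 24.956 km
M: √((-0.060·111.32)² + (0.144·111.23)²) = √(44.61171 + 256.54813) = 17.354 km
Threshold 10.5 km: none within range.

none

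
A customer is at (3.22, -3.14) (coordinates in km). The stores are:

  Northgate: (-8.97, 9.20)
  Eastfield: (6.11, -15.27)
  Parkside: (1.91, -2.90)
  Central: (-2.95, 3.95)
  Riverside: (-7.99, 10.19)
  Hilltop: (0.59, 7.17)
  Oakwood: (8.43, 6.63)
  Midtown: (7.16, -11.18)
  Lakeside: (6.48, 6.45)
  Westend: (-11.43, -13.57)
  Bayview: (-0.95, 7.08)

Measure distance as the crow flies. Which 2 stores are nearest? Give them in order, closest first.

Parkside, Midtown

Distances from (3.22, -3.14):
Northgate: 17.35 km
Eastfield: 12.47 km
Parkside: 1.33 km
Central: 9.40 km
Riverside: 17.42 km
Hilltop: 10.64 km
Oakwood: 11.07 km
Midtown: 8.95 km
Lakeside: 10.13 km
Westend: 17.98 km
Bayview: 11.04 km
Sorted: Parkside (1.33 km) < Midtown (8.95 km) < Central (9.40 km) < Lakeside (10.13 km) < …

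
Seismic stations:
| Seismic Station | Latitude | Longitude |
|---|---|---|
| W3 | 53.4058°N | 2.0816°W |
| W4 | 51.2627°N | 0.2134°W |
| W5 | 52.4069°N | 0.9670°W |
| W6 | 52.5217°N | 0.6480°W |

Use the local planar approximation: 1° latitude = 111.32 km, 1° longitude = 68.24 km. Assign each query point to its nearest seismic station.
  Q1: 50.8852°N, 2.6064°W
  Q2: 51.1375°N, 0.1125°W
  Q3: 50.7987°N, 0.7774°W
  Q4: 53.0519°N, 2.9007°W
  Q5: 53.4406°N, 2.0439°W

Q1 at 50.8852°N, 2.6064°W:
  W3: 282.8693 km
  W4: 168.6188 km
  W5: 203.0034 km
  W6: 225.9375 km
  → nearest: W4 (168.6188 km)
Q2 at 51.1375°N, 0.1125°W:
  W3: 286.0341 km
  W4: 15.5453 km
  W5: 152.8679 km
  W6: 158.3629 km
  → nearest: W4 (15.5453 km)
Q3 at 50.7987°N, 0.7774°W:
  W3: 303.5618 km
  W4: 64.4147 km
  W5: 179.4917 km
  W6: 192.0075 km
  → nearest: W4 (64.4147 km)
Q4 at 53.0519°N, 2.9007°W:
  W3: 68.3838 km
  W4: 270.7377 km
  W5: 150.2256 km
  W6: 164.6655 km
  → nearest: W3 (68.3838 km)
Q5 at 53.4406°N, 2.0439°W:
  W3: 4.6504 km
  W4: 272.7313 km
  W5: 136.5353 km
  W6: 139.7762 km
  → nearest: W3 (4.6504 km)

Q1→W4; Q2→W4; Q3→W4; Q4→W3; Q5→W3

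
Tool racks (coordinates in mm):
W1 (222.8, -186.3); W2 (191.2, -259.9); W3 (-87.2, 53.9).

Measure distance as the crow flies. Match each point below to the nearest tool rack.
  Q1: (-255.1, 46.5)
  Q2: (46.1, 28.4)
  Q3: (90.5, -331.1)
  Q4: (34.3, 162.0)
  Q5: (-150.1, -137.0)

Q1→W3; Q2→W3; Q3→W2; Q4→W3; Q5→W3

Q1 at (-255.1, 46.5):
  W1: √((477.9)² + (-232.8)²) = √(228388.410 + 54195.840) = 531.6 mm
  W2: √((446.3)² + (-306.4)²) = √(199183.690 + 93880.960) = 541.4 mm
  W3: √((167.9)² + (7.4)²) = √(28190.410 + 54.760) = 168.1 mm
  → nearest: W3 (168.1 mm)
Q2 at (46.1, 28.4):
  W1: √((176.7)² + (-214.7)²) = √(31222.890 + 46096.090) = 278.1 mm
  W2: √((145.1)² + (-288.3)²) = √(21054.010 + 83116.890) = 322.8 mm
  W3: √((-133.3)² + (25.5)²) = √(17768.890 + 650.250) = 135.7 mm
  → nearest: W3 (135.7 mm)
Q3 at (90.5, -331.1):
  W1: √((132.3)² + (144.8)²) = √(17503.290 + 20967.040) = 196.1 mm
  W2: √((100.7)² + (71.2)²) = √(10140.490 + 5069.440) = 123.3 mm
  W3: √((-177.7)² + (385.0)²) = √(31577.290 + 148225.000) = 424.0 mm
  → nearest: W2 (123.3 mm)
Q4 at (34.3, 162.0):
  W1: √((188.5)² + (-348.3)²) = √(35532.250 + 121312.890) = 396.0 mm
  W2: √((156.9)² + (-421.9)²) = √(24617.610 + 177999.610) = 450.1 mm
  W3: √((-121.5)² + (-108.1)²) = √(14762.250 + 11685.610) = 162.6 mm
  → nearest: W3 (162.6 mm)
Q5 at (-150.1, -137.0):
  W1: √((372.9)² + (-49.3)²) = √(139054.410 + 2430.490) = 376.1 mm
  W2: √((341.3)² + (-122.9)²) = √(116485.690 + 15104.410) = 362.8 mm
  W3: √((62.9)² + (190.9)²) = √(3956.410 + 36442.810) = 201.0 mm
  → nearest: W3 (201.0 mm)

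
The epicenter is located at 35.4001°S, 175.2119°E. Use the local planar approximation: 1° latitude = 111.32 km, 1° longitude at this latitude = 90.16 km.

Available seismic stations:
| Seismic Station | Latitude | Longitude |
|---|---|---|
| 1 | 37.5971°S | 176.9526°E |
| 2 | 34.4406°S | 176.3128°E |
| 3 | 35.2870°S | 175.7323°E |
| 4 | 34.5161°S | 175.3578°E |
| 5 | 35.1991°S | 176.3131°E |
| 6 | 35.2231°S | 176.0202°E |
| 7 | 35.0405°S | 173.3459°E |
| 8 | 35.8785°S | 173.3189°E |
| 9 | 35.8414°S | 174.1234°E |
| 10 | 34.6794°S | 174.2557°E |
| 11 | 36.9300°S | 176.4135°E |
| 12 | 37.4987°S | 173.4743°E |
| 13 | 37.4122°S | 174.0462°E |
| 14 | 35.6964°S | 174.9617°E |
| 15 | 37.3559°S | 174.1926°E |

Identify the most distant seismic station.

1

Distances from 35.4001°S, 175.2119°E:
1: 290.5945 km
2: 145.8104 km
3: 48.5791 km
4: 99.2822 km
5: 101.7743 km
6: 75.4930 km
7: 172.9354 km
8: 178.7886 km
9: 109.7479 km
10: 117.7664 km
11: 201.8458 km
12: 281.2819 km
13: 247.4188 km
14: 39.9602 km
15: 236.3207 km
Maximum: 1 at 290.5945 km.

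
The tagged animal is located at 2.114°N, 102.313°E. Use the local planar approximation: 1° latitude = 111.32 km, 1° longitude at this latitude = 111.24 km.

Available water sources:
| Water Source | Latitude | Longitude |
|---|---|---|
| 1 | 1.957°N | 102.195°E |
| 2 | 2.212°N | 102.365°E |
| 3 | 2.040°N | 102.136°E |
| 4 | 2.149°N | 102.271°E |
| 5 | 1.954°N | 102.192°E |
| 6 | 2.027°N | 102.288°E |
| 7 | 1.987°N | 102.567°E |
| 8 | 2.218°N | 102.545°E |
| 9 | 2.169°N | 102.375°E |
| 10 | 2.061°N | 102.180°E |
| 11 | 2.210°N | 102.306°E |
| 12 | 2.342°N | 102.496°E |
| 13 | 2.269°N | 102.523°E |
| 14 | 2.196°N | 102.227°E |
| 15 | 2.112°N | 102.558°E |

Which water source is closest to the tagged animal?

Distances from 2.114°N, 102.313°E:
1: 21.858 km
2: 12.348 km
3: 21.343 km
4: 6.083 km
5: 22.325 km
6: 10.076 km
7: 31.595 km
8: 28.286 km
9: 9.222 km
10: 15.928 km
11: 10.715 km
12: 32.536 km
13: 29.042 km
14: 13.223 km
15: 27.255 km
Minimum: 4 at 6.083 km.

4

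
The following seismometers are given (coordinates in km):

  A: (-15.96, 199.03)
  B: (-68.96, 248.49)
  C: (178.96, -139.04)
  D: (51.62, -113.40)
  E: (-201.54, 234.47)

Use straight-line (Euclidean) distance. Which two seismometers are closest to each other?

A and B

Pairwise distances:
A–B: 72.49 km
A–C: 390.24 km
A–D: 319.66 km
A–E: 188.93 km
B–C: 460.05 km
B–D: 381.45 km
B–E: 133.32 km
C–D: 129.90 km
C–E: 533.19 km
D–E: 430.24 km
Closest pair: A–B at 72.49 km.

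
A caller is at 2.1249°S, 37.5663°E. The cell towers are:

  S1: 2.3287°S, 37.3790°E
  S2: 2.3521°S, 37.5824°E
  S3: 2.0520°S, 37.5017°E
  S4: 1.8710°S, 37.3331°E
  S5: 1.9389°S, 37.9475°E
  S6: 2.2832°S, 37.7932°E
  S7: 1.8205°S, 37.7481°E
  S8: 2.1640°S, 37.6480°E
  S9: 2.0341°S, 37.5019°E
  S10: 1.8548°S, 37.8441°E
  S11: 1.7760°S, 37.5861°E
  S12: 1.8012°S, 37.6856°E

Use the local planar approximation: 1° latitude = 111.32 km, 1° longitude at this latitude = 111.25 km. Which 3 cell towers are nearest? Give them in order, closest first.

S8, S3, S9

Distances from 2.1249°S, 37.5663°E:
S1: √((-0.2038·111.32)² + (-0.1873·111.25)²) = √(514.700695 + 434.185778) = 30.8040 km
S2: √((-0.2272·111.32)² + (0.0161·111.25)²) = √(639.680408 + 3.208129) = 25.3552 km
S3: √((0.0729·111.32)² + (-0.0646·111.25)²) = √(65.856925 + 51.649376) = 10.8400 km
S4: √((0.2539·111.32)² + (-0.2332·111.25)²) = √(798.862062 + 673.065192) = 38.3657 km
S5: √((0.1860·111.32)² + (0.3812·111.25)²) = √(428.718558 + 1798.480872) = 47.1932 km
S6: √((-0.1583·111.32)² + (0.2269·111.25)²) = √(310.533333 + 637.190117) = 30.7851 km
S7: √((0.3044·111.32)² + (0.1818·111.25)²) = √(1148.247984 + 409.060738) = 39.4628 km
S8: √((-0.0391·111.32)² + (0.0817·111.25)²) = √(18.945231 + 82.612193) = 10.0776 km
S9: √((0.0908·111.32)² + (-0.0644·111.25)²) = √(102.168753 + 51.330060) = 12.3895 km
S10: √((0.2701·111.32)² + (0.2778·111.25)²) = √(904.056481 + 955.134478) = 43.1183 km
S11: √((0.3489·111.32)² + (0.0198·111.25)²) = √(1508.510489 + 4.852108) = 38.9020 km
S12: √((0.3237·111.32)² + (0.1193·111.25)²) = √(1298.469623 + 176.149302) = 38.4008 km
Sorted: S8 (10.0776 km) < S3 (10.8400 km) < S9 (12.3895 km) < S2 (25.3552 km) < S6 (30.7851 km) < …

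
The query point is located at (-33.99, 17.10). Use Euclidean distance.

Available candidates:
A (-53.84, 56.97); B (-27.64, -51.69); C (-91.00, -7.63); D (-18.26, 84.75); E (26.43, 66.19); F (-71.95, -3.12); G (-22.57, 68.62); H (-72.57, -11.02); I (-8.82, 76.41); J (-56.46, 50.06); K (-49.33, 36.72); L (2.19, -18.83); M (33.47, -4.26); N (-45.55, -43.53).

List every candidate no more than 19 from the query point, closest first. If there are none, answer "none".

Distances from (-33.99, 17.10):
A: 44.54
B: 69.08
C: 62.14
D: 69.45
E: 77.85
F: 43.01
G: 52.77
H: 47.74
I: 64.43
J: 39.89
K: 24.91
L: 50.99
M: 70.76
N: 61.72
Threshold 19: none within range.

none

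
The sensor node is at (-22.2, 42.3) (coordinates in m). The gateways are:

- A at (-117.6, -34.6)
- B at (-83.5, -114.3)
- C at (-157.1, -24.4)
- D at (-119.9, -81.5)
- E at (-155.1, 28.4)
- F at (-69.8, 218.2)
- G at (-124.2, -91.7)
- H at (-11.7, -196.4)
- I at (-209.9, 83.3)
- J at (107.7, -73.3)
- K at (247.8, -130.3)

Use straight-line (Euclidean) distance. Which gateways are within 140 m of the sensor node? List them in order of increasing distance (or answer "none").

A, E

Distances from (-22.2, 42.3):
A: √((-95.4)² + (-76.9)²) = √(9101.160 + 5913.610) = 122.5 m
B: √((-61.3)² + (-156.6)²) = √(3757.690 + 24523.560) = 168.2 m
C: √((-134.9)² + (-66.7)²) = √(18198.010 + 4448.890) = 150.5 m
D: √((-97.7)² + (-123.8)²) = √(9545.290 + 15326.440) = 157.7 m
E: √((-132.9)² + (-13.9)²) = √(17662.410 + 193.210) = 133.6 m
F: √((-47.6)² + (175.9)²) = √(2265.760 + 30940.810) = 182.2 m
G: √((-102.0)² + (-134.0)²) = √(10404.000 + 17956.000) = 168.4 m
H: √((10.5)² + (-238.7)²) = √(110.250 + 56977.690) = 238.9 m
I: √((-187.7)² + (41.0)²) = √(35231.290 + 1681.000) = 192.1 m
J: √((129.9)² + (-115.6)²) = √(16874.010 + 13363.360) = 173.9 m
K: √((270.0)² + (-172.6)²) = √(72900.000 + 29790.760) = 320.5 m
Threshold 140 m: A (122.5 m), E (133.6 m) are within range.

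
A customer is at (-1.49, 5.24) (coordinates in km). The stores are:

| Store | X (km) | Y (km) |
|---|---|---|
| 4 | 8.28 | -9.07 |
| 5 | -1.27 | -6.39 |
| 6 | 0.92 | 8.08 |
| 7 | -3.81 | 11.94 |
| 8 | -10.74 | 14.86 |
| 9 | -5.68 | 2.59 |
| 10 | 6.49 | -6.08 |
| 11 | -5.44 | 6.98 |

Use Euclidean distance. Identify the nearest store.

Distances from (-1.49, 5.24):
4: √((9.77)² + (-14.31)²) = √(95.4529 + 204.7761) = 17.33 km
5: √((0.22)² + (-11.63)²) = √(0.0484 + 135.2569) = 11.63 km
6: √((2.41)² + (2.84)²) = √(5.8081 + 8.0656) = 3.72 km
7: √((-2.32)² + (6.70)²) = √(5.3824 + 44.8900) = 7.09 km
8: √((-9.25)² + (9.62)²) = √(85.5625 + 92.5444) = 13.35 km
9: √((-4.19)² + (-2.65)²) = √(17.5561 + 7.0225) = 4.96 km
10: √((7.98)² + (-11.32)²) = √(63.6804 + 128.1424) = 13.85 km
11: √((-3.95)² + (1.74)²) = √(15.6025 + 3.0276) = 4.32 km
Minimum: 6 at 3.72 km.

6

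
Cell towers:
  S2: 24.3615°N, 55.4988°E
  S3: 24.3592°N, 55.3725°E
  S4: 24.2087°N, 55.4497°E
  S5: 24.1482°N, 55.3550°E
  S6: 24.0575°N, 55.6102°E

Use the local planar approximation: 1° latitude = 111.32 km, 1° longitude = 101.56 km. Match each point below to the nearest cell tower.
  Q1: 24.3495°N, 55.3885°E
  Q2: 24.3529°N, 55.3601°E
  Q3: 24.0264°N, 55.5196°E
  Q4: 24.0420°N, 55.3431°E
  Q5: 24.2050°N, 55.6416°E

Q1 at 24.3495°N, 55.3885°E:
  S2: 11.2814 km
  S3: 1.9510 km
  S4: 16.8613 km
  S5: 22.6655 km
  S6: 39.5420 km
  → nearest: S3 (1.9510 km)
Q2 at 24.3529°N, 55.3601°E:
  S2: 14.1189 km
  S3: 1.4415 km
  S4: 18.4522 km
  S5: 22.7931 km
  S6: 41.5514 km
  → nearest: S3 (1.4415 km)
Q3 at 24.0264°N, 55.5196°E:
  S2: 37.3631 km
  S3: 39.9461 km
  S4: 21.4995 km
  S5: 21.5242 km
  S6: 9.8311 km
  → nearest: S6 (9.8311 km)
Q4 at 24.0420°N, 55.3431°E:
  S2: 38.9235 km
  S3: 35.4367 km
  S4: 21.4842 km
  S5: 11.8838 km
  S6: 27.1815 km
  → nearest: S5 (11.8838 km)
Q5 at 24.2050°N, 55.6416°E:
  S2: 22.6681 km
  S3: 32.2734 km
  S4: 19.4937 km
  S5: 29.7860 km
  S6: 16.7265 km
  → nearest: S6 (16.7265 km)

Q1→S3; Q2→S3; Q3→S6; Q4→S5; Q5→S6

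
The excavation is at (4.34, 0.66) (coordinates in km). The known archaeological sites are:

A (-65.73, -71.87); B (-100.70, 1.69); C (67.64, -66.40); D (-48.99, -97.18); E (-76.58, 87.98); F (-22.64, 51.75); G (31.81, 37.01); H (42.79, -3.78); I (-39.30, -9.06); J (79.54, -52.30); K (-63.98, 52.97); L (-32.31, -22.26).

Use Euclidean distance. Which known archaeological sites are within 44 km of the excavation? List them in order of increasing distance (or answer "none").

Distances from (4.34, 0.66):
A: √((-70.07)² + (-72.53)²) = √(4909.8049 + 5260.6009) = 100.85 km
B: √((-105.04)² + (1.03)²) = √(11033.4016 + 1.0609) = 105.05 km
C: √((63.30)² + (-67.06)²) = √(4006.8900 + 4497.0436) = 92.22 km
D: √((-53.33)² + (-97.84)²) = √(2844.0889 + 9572.6656) = 111.43 km
E: √((-80.92)² + (87.32)²) = √(6548.0464 + 7624.7824) = 119.05 km
F: √((-26.98)² + (51.09)²) = √(727.9204 + 2610.1881) = 57.78 km
G: √((27.47)² + (36.35)²) = √(754.6009 + 1321.3225) = 45.56 km
H: √((38.45)² + (-4.44)²) = √(1478.4025 + 19.7136) = 38.71 km
I: √((-43.64)² + (-9.72)²) = √(1904.4496 + 94.4784) = 44.71 km
J: √((75.20)² + (-52.96)²) = √(5655.0400 + 2804.7616) = 91.98 km
K: √((-68.32)² + (52.31)²) = √(4667.6224 + 2736.3361) = 86.05 km
L: √((-36.65)² + (-22.92)²) = √(1343.2225 + 525.3264) = 43.23 km
Threshold 44 km: H (38.71 km), L (43.23 km) are within range.

H, L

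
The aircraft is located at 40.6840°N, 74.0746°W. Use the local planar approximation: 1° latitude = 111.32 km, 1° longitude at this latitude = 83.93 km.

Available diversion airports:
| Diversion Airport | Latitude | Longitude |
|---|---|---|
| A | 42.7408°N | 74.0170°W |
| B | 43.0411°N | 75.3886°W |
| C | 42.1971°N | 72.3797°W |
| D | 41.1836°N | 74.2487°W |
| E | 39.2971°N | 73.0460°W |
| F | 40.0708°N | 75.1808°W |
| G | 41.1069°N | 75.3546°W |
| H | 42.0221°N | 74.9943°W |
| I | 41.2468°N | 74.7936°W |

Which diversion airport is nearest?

Distances from 40.6840°N, 74.0746°W:
A: √((2.0568·111.32)² + (0.0576·83.93)²) = √(52424.044379 + 23.371114) = 229.0140 km
B: √((2.3571·111.32)² + (-1.3140·83.93)²) = √(68849.756884 + 12162.565067) = 284.6266 km
C: √((1.5131·111.32)² + (1.6949·83.93)²) = √(28371.458212 + 20235.903775) = 220.4708 km
D: √((0.4996·111.32)² + (-0.1741·83.93)²) = √(3093.080726 + 213.516769) = 57.5030 km
E: √((-1.3869·111.32)² + (1.0286·83.93)²) = √(23836.181936 + 7452.937619) = 176.8873 km
F: √((-0.6132·111.32)² + (-1.1062·83.93)²) = √(4659.622007 + 8619.890610) = 115.2368 km
G: √((0.4229·111.32)² + (-1.2800·83.93)²) = √(2216.265396 + 11541.290844) = 117.2926 km
H: √((1.3381·111.32)² + (-0.9197·83.93)²) = √(22188.274840 + 5958.361094) = 167.7696 km
I: √((0.5628·111.32)² + (-0.7190·83.93)²) = √(3925.134770 + 3641.599888) = 86.9870 km
Minimum: D at 57.5030 km.

D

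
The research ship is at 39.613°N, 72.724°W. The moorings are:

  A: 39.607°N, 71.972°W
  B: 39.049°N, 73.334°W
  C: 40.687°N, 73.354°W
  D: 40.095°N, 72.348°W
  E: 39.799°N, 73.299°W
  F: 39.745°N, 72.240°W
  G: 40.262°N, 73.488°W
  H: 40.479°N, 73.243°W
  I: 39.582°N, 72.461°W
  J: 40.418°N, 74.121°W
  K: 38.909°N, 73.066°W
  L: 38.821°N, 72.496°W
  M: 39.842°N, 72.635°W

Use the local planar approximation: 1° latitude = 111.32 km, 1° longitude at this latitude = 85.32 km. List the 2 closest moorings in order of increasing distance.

Distances from 39.613°N, 72.724°W:
A: 64.164 km
B: 81.551 km
C: 131.085 km
D: 62.515 km
E: 53.249 km
F: 43.831 km
G: 97.307 km
H: 106.087 km
I: 22.703 km
J: 149.121 km
K: 83.625 km
L: 90.286 km
M: 26.599 km
Sorted: I (22.703 km) < M (26.599 km) < F (43.831 km) < E (53.249 km) < …

I, M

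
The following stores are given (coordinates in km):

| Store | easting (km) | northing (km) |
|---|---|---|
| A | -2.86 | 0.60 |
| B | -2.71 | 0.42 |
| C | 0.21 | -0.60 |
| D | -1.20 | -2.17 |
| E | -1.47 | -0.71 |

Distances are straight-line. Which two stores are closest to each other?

Pairwise distances:
A–B: √((0.15)² + (-0.18)²) = √(0.02250 + 0.03240) = 0.234 km
A–C: √((3.07)² + (-1.20)²) = √(9.42490 + 1.44000) = 3.296 km
A–D: √((1.66)² + (-2.77)²) = √(2.75560 + 7.67290) = 3.229 km
A–E: √((1.39)² + (-1.31)²) = √(1.93210 + 1.71610) = 1.910 km
B–C: √((2.92)² + (-1.02)²) = √(8.52640 + 1.04040) = 3.093 km
B–D: √((1.51)² + (-2.59)²) = √(2.28010 + 6.70810) = 2.998 km
B–E: √((1.24)² + (-1.13)²) = √(1.53760 + 1.27690) = 1.678 km
C–D: √((-1.41)² + (-1.57)²) = √(1.98810 + 2.46490) = 2.110 km
C–E: √((-1.68)² + (-0.11)²) = √(2.82240 + 0.01210) = 1.684 km
D–E: √((-0.27)² + (1.46)²) = √(0.07290 + 2.13160) = 1.485 km
Closest pair: A–B at 0.234 km.

A and B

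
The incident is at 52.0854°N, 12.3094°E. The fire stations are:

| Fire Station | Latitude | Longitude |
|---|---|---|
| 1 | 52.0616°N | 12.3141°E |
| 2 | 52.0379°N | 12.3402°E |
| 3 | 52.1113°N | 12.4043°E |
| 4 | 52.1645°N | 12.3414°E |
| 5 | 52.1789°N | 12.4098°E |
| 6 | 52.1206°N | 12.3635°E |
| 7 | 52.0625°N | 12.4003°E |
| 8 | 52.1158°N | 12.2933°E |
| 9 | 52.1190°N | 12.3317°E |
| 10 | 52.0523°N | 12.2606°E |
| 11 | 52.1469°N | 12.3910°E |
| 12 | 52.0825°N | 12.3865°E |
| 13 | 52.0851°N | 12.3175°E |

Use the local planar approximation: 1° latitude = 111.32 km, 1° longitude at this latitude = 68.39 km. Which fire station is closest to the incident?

13

Distances from 52.0854°N, 12.3094°E:
1: √((-0.0238·111.32)² + (0.0047·68.39)²) = √(7.019405 + 0.103319) = 2.6688 km
2: √((-0.0475·111.32)² + (0.0308·68.39)²) = √(27.959771 + 4.436972) = 5.6918 km
3: √((0.0259·111.32)² + (0.0949·68.39)²) = √(8.312773 + 42.122839) = 7.1018 km
4: √((0.0791·111.32)² + (0.0320·68.39)²) = √(77.535280 + 4.789445) = 9.0733 km
5: √((0.0935·111.32)² + (0.1004·68.39)²) = √(108.335207 + 47.146845) = 12.4692 km
6: √((0.0352·111.32)² + (0.0541·68.39)²) = √(15.354360 + 13.689253) = 5.3892 km
7: √((-0.0229·111.32)² + (0.0909·68.39)²) = √(6.498563 + 38.646750) = 6.7190 km
8: √((0.0304·111.32)² + (-0.0161·68.39)²) = √(11.452322 + 1.212375) = 3.5587 km
9: √((0.0336·111.32)² + (0.0223·68.39)²) = √(13.990233 + 2.325921) = 4.0393 km
10: √((-0.0331·111.32)² + (-0.0488·68.39)²) = √(13.576955 + 11.138452) = 4.9715 km
11: √((0.0615·111.32)² + (0.0816·68.39)²) = √(46.870181 + 31.143364) = 8.8325 km
12: √((-0.0029·111.32)² + (0.0771·68.39)²) = √(0.104218 + 27.803147) = 5.2827 km
13: √((-0.0003·111.32)² + (0.0081·68.39)²) = √(0.001115 + 0.306871) = 0.5550 km
Minimum: 13 at 0.5550 km.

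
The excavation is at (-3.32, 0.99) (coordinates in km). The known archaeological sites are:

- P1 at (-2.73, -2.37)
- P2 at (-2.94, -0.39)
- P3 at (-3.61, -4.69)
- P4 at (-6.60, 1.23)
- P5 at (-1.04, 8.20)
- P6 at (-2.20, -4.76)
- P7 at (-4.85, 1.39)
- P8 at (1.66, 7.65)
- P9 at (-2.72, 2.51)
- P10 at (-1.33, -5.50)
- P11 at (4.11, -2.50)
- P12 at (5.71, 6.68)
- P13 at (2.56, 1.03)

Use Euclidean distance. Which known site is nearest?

P2

Distances from (-3.32, 0.99):
P1: √((0.59)² + (-3.36)²) = √(0.3481 + 11.2896) = 3.41 km
P2: √((0.38)² + (-1.38)²) = √(0.1444 + 1.9044) = 1.43 km
P3: √((-0.29)² + (-5.68)²) = √(0.0841 + 32.2624) = 5.69 km
P4: √((-3.28)² + (0.24)²) = √(10.7584 + 0.0576) = 3.29 km
P5: √((2.28)² + (7.21)²) = √(5.1984 + 51.9841) = 7.56 km
P6: √((1.12)² + (-5.75)²) = √(1.2544 + 33.0625) = 5.86 km
P7: √((-1.53)² + (0.40)²) = √(2.3409 + 0.1600) = 1.58 km
P8: √((4.98)² + (6.66)²) = √(24.8004 + 44.3556) = 8.32 km
P9: √((0.60)² + (1.52)²) = √(0.3600 + 2.3104) = 1.63 km
P10: √((1.99)² + (-6.49)²) = √(3.9601 + 42.1201) = 6.79 km
P11: √((7.43)² + (-3.49)²) = √(55.2049 + 12.1801) = 8.21 km
P12: √((9.03)² + (5.69)²) = √(81.5409 + 32.3761) = 10.67 km
P13: √((5.88)² + (0.04)²) = √(34.5744 + 0.0016) = 5.88 km
Minimum: P2 at 1.43 km.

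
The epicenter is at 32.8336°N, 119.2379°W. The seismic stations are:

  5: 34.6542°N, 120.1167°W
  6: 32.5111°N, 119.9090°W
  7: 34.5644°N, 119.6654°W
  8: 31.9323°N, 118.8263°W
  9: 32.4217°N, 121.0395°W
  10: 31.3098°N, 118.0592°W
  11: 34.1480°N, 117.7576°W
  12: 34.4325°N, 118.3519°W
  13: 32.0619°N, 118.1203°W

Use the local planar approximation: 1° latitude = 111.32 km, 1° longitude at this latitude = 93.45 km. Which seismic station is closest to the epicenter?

Distances from 32.8336°N, 119.2379°W:
5: √((1.8206·111.32)² + (-0.8788·93.45)²) = √(41074.801386 + 6744.328381) = 218.6759 km
6: √((-0.3225·111.32)² + (-0.6711·93.45)²) = √(1288.860260 + 3933.082797) = 72.2630 km
7: √((1.7308·111.32)² + (-0.4275·93.45)²) = √(37122.752370 + 1595.992513) = 196.7708 km
8: √((-0.9013·111.32)² + (0.4116·93.45)²) = √(10066.653900 + 1479.480835) = 107.4529 km
9: √((-0.4119·111.32)² + (-1.8016·93.45)²) = √(2102.470831 + 28344.927975) = 174.4918 km
10: √((-1.5238·111.32)² + (1.1787·93.45)²) = √(28774.138773 + 12132.915655) = 202.2549 km
11: √((1.3144·111.32)² + (1.4803·93.45)²) = √(21409.252102 + 19136.305239) = 201.3593 km
12: √((1.5989·111.32)² + (0.8860·93.45)²) = √(31680.279197 + 6855.293531) = 196.3048 km
13: √((-0.7717·111.32)² + (1.1176·93.45)²) = √(7379.779671 + 10907.655114) = 135.2310 km
Minimum: 6 at 72.2630 km.

6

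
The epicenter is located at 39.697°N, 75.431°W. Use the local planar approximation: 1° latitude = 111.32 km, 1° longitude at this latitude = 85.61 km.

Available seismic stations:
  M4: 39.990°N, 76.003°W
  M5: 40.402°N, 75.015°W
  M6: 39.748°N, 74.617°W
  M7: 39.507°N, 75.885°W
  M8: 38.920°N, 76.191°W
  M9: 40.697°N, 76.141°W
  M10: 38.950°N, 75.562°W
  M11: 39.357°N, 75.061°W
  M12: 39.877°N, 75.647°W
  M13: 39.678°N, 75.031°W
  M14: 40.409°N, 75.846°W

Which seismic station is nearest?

M12

Distances from 39.697°N, 75.431°W:
M4: √((0.293·111.32)² + (-0.572·85.61)²) = √(1063.85303 + 2397.95513) = 58.837 km
M5: √((0.705·111.32)² + (0.416·85.61)²) = √(6159.20458 + 1268.33990) = 86.183 km
M6: √((0.051·111.32)² + (0.814·85.61)²) = √(32.23196 + 4856.21386) = 69.917 km
M7: √((-0.190·111.32)² + (-0.454·85.61)²) = √(447.35634 + 1510.63902) = 44.249 km
M8: √((-0.777·111.32)² + (-0.760·85.61)²) = √(7481.49574 + 4233.27204) = 108.235 km
M9: √((1.000·111.32)² + (-0.710·85.61)²) = √(12392.14240 + 3694.58525) = 126.833 km
M10: √((-0.747·111.32)² + (-0.131·85.61)²) = √(6914.92699 + 125.77421) = 83.909 km
M11: √((-0.340·111.32)² + (0.370·85.61)²) = √(1432.53166 + 1003.34997) = 49.355 km
M12: √((0.180·111.32)² + (-0.216·85.61)²) = √(401.50541 + 341.94519) = 27.266 km
M13: √((-0.019·111.32)² + (0.400·85.61)²) = √(4.47356 + 1172.65154) = 34.309 km
M14: √((0.712·111.32)² + (-0.415·85.61)²) = √(6282.12224 + 1262.24944) = 86.858 km
Minimum: M12 at 27.266 km.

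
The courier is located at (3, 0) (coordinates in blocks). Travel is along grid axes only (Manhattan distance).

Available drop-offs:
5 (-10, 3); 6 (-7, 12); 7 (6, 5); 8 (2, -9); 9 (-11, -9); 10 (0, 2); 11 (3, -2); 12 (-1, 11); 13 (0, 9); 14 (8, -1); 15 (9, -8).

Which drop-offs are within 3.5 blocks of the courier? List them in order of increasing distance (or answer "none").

Distances from (3, 0):
5: |-13| + |3| = 13 + 3 = 16 blocks
6: |-10| + |12| = 10 + 12 = 22 blocks
7: |3| + |5| = 3 + 5 = 8 blocks
8: |-1| + |-9| = 1 + 9 = 10 blocks
9: |-14| + |-9| = 14 + 9 = 23 blocks
10: |-3| + |2| = 3 + 2 = 5 blocks
11: |0| + |-2| = 0 + 2 = 2 blocks
12: |-4| + |11| = 4 + 11 = 15 blocks
13: |-3| + |9| = 3 + 9 = 12 blocks
14: |5| + |-1| = 5 + 1 = 6 blocks
15: |6| + |-8| = 6 + 8 = 14 blocks
Threshold 3.5 blocks: 11 (2 blocks) is within range.

11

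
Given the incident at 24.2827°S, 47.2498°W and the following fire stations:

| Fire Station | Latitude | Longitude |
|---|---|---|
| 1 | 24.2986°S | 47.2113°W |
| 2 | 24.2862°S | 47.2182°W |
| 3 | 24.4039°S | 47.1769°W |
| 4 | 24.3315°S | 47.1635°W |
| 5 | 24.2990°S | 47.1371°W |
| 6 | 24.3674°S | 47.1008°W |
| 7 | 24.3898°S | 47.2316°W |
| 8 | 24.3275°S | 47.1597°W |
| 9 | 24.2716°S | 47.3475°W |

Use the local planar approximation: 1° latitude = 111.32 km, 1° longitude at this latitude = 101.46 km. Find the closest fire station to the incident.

Distances from 24.2827°S, 47.2498°W:
1: √((-0.0159·111.32)² + (0.0385·101.46)²) = √(3.132858 + 15.258477) = 4.2885 km
2: √((-0.0035·111.32)² + (0.0316·101.46)²) = √(0.151804 + 10.279308) = 3.2297 km
3: √((-0.1212·111.32)² + (0.0729·101.46)²) = √(182.033632 + 54.707236) = 15.3864 km
4: √((-0.0488·111.32)² + (0.0863·101.46)²) = √(29.511144 + 76.667501) = 10.3043 km
5: √((-0.0163·111.32)² + (0.1127·101.46)²) = √(3.292468 + 130.748751) = 11.5776 km
6: √((-0.0847·111.32)² + (0.1490·101.46)²) = √(88.902345 + 228.540016) = 17.8169 km
7: √((-0.1071·111.32)² + (0.0182·101.46)²) = √(142.142954 + 3.409828) = 12.0645 km
8: √((-0.0448·111.32)² + (0.0901·101.46)²) = √(24.871525 + 83.567863) = 10.4134 km
9: √((0.0111·111.32)² + (-0.0977·101.46)²) = √(1.526836 + 98.260471) = 9.9894 km
Minimum: 2 at 3.2297 km.

2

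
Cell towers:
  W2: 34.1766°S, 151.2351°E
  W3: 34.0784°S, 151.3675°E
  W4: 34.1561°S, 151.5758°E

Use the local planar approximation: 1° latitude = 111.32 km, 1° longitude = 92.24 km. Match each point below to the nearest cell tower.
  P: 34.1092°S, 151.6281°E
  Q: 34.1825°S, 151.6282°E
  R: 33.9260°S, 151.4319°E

P at 34.1092°S, 151.6281°E:
  W2: 37.0186 km
  W3: 24.2810 km
  W4: 7.1085 km
  → nearest: W4 (7.1085 km)
Q at 34.1825°S, 151.6282°E:
  W2: 36.2655 km
  W3: 26.6936 km
  W4: 5.6567 km
  → nearest: W4 (5.6567 km)
R at 33.9260°S, 151.4319°E:
  W2: 33.2830 km
  W3: 17.9751 km
  W4: 28.8495 km
  → nearest: W3 (17.9751 km)

P→W4; Q→W4; R→W3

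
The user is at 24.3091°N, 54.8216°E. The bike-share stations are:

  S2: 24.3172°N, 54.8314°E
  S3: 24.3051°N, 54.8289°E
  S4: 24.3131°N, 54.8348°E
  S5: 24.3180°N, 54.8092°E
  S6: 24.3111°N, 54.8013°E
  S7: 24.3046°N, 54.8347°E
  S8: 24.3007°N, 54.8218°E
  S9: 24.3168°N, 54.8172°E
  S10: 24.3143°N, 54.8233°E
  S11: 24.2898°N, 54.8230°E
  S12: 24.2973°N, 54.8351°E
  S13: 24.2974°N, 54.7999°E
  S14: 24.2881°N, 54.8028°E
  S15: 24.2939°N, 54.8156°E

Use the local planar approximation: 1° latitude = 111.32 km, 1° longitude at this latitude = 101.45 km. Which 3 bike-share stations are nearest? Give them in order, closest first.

S10, S3, S8

Distances from 24.3091°N, 54.8216°E:
S2: √((0.0081·111.32)² + (0.0098·101.45)²) = √(0.813048 + 0.988454) = 1.3422 km
S3: √((-0.0040·111.32)² + (0.0073·101.45)²) = √(0.198274 + 0.548466) = 0.8641 km
S4: √((0.0040·111.32)² + (0.0132·101.45)²) = √(0.198274 + 1.793296) = 1.4112 km
S5: √((0.0089·111.32)² + (-0.0124·101.45)²) = √(0.981582 + 1.582514) = 1.6013 km
S6: √((0.0020·111.32)² + (-0.0203·101.45)²) = √(0.049569 + 4.241273) = 2.0714 km
S7: √((-0.0045·111.32)² + (0.0131·101.45)²) = √(0.250941 + 1.766228) = 1.4203 km
S8: √((-0.0084·111.32)² + (0.0002·101.45)²) = √(0.874390 + 0.000412) = 0.9353 km
S9: √((0.0077·111.32)² + (-0.0044·101.45)²) = √(0.734730 + 0.199255) = 0.9664 km
S10: √((0.0052·111.32)² + (0.0017·101.45)²) = √(0.335084 + 0.029744) = 0.6040 km
S11: √((-0.0193·111.32)² + (0.0014·101.45)²) = √(4.615949 + 0.020173) = 2.1532 km
S12: √((-0.0118·111.32)² + (0.0135·101.45)²) = √(1.725482 + 1.875736) = 1.8977 km
S13: √((-0.0117·111.32)² + (-0.0217·101.45)²) = √(1.696360 + 4.846448) = 2.5579 km
S14: √((-0.0210·111.32)² + (-0.0188·101.45)²) = √(5.464935 + 3.637641) = 3.0170 km
S15: √((-0.0152·111.32)² + (-0.0060·101.45)²) = √(2.863081 + 0.370516) = 1.7982 km
Sorted: S10 (0.6040 km) < S3 (0.8641 km) < S8 (0.9353 km) < S9 (0.9664 km) < S2 (1.3422 km) < …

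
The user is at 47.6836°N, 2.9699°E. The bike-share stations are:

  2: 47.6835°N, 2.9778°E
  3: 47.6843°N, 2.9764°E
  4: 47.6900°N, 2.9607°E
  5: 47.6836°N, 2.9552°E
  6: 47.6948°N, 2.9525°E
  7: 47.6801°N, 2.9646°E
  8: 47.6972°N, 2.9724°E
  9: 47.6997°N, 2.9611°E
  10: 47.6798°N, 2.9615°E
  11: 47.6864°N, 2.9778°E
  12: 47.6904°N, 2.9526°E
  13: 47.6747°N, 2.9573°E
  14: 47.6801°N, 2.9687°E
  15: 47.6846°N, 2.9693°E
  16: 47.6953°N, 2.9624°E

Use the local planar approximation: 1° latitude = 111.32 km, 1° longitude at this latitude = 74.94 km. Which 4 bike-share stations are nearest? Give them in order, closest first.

15, 14, 3, 7

Distances from 47.6836°N, 2.9699°E:
2: √((-0.0001·111.32)² + (0.0079·74.94)²) = √(0.000124 + 0.350495) = 0.5921 km
3: √((0.0007·111.32)² + (0.0065·74.94)²) = √(0.006072 + 0.237276) = 0.4933 km
4: √((0.0064·111.32)² + (-0.0092·74.94)²) = √(0.507582 + 0.475339) = 0.9914 km
5: √((0.0000·111.32)² + (-0.0147·74.94)²) = √(0.000000 + 1.213562) = 1.1016 km
6: √((0.0112·111.32)² + (-0.0174·74.94)²) = √(1.554470 + 1.700301) = 1.8041 km
7: √((-0.0035·111.32)² + (-0.0053·74.94)²) = √(0.151804 + 0.157754) = 0.5564 km
8: √((0.0136·111.32)² + (0.0025·74.94)²) = √(2.292051 + 0.035100) = 1.5255 km
9: √((0.0161·111.32)² + (-0.0088·74.94)²) = √(3.212167 + 0.434903) = 1.9097 km
10: √((-0.0038·111.32)² + (-0.0084·74.94)²) = √(0.178943 + 0.396265) = 0.7584 km
11: √((0.0028·111.32)² + (0.0079·74.94)²) = √(0.097154 + 0.350495) = 0.6691 km
12: √((0.0068·111.32)² + (-0.0173·74.94)²) = √(0.573013 + 1.680814) = 1.5013 km
13: √((-0.0089·111.32)² + (-0.0126·74.94)²) = √(0.981582 + 0.891597) = 1.3686 km
14: √((-0.0035·111.32)² + (-0.0012·74.94)²) = √(0.151804 + 0.008087) = 0.3999 km
15: √((0.0010·111.32)² + (-0.0006·74.94)²) = √(0.012392 + 0.002022) = 0.1201 km
16: √((0.0117·111.32)² + (-0.0075·74.94)²) = √(1.696360 + 0.315900) = 1.4185 km
Sorted: 15 (0.1201 km) < 14 (0.3999 km) < 3 (0.4933 km) < 7 (0.5564 km) < 2 (0.5921 km) < 11 (0.6691 km) < …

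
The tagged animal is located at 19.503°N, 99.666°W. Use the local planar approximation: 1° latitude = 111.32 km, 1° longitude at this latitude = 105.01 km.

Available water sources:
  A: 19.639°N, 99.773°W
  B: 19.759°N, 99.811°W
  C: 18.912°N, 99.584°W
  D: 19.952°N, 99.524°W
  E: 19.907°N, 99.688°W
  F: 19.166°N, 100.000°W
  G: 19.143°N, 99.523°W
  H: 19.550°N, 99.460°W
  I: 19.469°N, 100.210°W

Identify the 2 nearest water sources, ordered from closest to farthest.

A, H

Distances from 19.503°N, 99.666°W:
A: √((0.136·111.32)² + (-0.107·105.01)²) = √(229.20507 + 126.24927) = 18.853 km
B: √((0.256·111.32)² + (-0.145·105.01)²) = √(812.13144 + 231.84478) = 32.311 km
C: √((-0.591·111.32)² + (0.082·105.01)²) = √(4328.33989 + 74.14622) = 66.351 km
D: √((0.449·111.32)² + (0.142·105.01)²) = √(2498.26830 + 222.35045) = 52.160 km
E: √((0.404·111.32)² + (-0.022·105.01)²) = √(2022.59591 + 5.33712) = 45.033 km
F: √((-0.337·111.32)² + (-0.334·105.01)²) = √(1407.36322 + 1230.13918) = 51.357 km
G: √((-0.360·111.32)² + (0.143·105.01)²) = √(1606.02166 + 225.49317) = 42.796 km
H: √((0.047·111.32)² + (0.206·105.01)²) = √(27.37424 + 467.94602) = 22.256 km
I: √((-0.034·111.32)² + (-0.544·105.01)²) = √(14.32532 + 3263.31590) = 57.251 km
Sorted: A (18.853 km) < H (22.256 km) < B (32.311 km) < G (42.796 km) < …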